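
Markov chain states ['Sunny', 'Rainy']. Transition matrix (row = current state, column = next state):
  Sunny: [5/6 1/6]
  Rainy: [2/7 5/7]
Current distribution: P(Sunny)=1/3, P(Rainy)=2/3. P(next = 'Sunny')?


P(next=Sunny) = Σᵢ P(now=i)×P(i→Sunny)
= 1/3×5/6 + 2/3×2/7
= 5/18 + 4/21 = 59/126

P = 59/126 ≈ 0.4683


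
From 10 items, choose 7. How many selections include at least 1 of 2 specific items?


Complement: C(10,7) - C(8,7) = 120 - 8 = 112

112


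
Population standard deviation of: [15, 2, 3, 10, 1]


Mean = 31/5
  (15-31/5)²=1936/25
  (2-31/5)²=441/25
  (3-31/5)²=256/25
  (10-31/5)²=361/25
  (1-31/5)²=676/25
Σ(x-μ)² = 734/5
σ² = (734/5)/5 = 734/25

σ = √(734/25) ≈ 5.4185


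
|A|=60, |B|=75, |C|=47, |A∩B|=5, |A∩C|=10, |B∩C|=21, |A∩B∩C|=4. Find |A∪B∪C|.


|A∪B∪C| = 60+75+47-5-10-21+4 = 150

|A∪B∪C| = 150


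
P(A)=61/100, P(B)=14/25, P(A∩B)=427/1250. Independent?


P(A)×P(B) = 427/1250
P(A∩B) = 427/1250
Equal ✓ → Independent

Yes, independent


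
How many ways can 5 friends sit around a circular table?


Circular arrangements of 5 distinct objects: fix one position to break rotational symmetry.
(n-1)! = 4! = 24

24


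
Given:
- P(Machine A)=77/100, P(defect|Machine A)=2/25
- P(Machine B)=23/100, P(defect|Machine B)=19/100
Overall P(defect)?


P(B) = Σ P(B|Aᵢ)×P(Aᵢ)
  2/25×77/100 = 77/1250
  19/100×23/100 = 437/10000
Sum = 1053/10000

P(defect) = 1053/10000 ≈ 10.53%


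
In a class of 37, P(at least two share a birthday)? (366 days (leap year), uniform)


P(all different) = Π(366-i)/366 for i=0..36
= 0.152077
P(match) = 1 - 0.152077 = 0.847923

P ≈ 0.8479 ≈ 84.79%


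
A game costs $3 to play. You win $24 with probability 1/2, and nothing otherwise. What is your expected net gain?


E[gain] = (24-3)×1/2 + (-3)×1/2
= 21/2 - 3/2 = 9

Expected net gain = $9 ≈ $9.00


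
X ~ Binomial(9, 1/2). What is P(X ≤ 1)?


P(X ≤ 1) = Σ P(X=i) for i=0..1
P(X=0) = 1/512
P(X=1) = 9/512
Sum = 5/256

P(X ≤ 1) = 5/256 ≈ 1.95%


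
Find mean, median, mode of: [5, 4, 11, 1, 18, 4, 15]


Sorted: [1, 4, 4, 5, 11, 15, 18]
Mean = 58/7
Median = 5
Freq: {5: 1, 4: 2, 11: 1, 1: 1, 18: 1, 15: 1}
Mode: [4]

Mean=58/7, Median=5, Mode=4


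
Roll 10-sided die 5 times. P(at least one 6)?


P(no 6)^5 = (9/10)^5 = 59049/100000
P(≥1) = 1 - 59049/100000 = 40951/100000

P = 40951/100000 ≈ 40.95%


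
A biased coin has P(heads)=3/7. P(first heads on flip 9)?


Geometric: P(X=9) = (1-p)^(k-1)×p = (4/7)^8×3/7 = 196608/40353607

P(X=9) = 196608/40353607 ≈ 0.49%


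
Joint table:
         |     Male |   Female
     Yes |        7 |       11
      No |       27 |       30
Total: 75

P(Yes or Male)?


P(Yes∨Male) = P(Yes) + P(Male) - P(Yes∧Male)
= (18 + 34 - 7)/75 = 45/75 = 3/5

P = 3/5 ≈ 60.00%


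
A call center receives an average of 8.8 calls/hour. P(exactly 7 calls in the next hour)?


Poisson(λ=8.8): P(X=7) = e^(-λ)×λ^k/k!
= e^(-8.8) × 8.8^7 / 7!
≈ 0.0001507330751 × 4086755.9637 / 5040 ≈ 0.122224

P(X=7) ≈ 0.122224 ≈ 12.22%


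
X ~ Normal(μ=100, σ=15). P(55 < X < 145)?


z₁=(55-100)/15=-3.0, z₂=(145-100)/15=3.0
P = Φ(3.0) - Φ(-3.0) = 0.998650 - 0.001350 = 0.997300 ≈ 0.9973

P(55 < X < 145) ≈ 0.9973


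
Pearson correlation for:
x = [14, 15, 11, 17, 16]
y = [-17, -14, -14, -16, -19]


n=5, Σx=73, Σy=-80, Σxy=-1178, Σx²=1087, Σy²=1298
r = (5×(-1178) - 73×(-80))/√((5×1087 - 73²)(5×1298 - (-80)²))
= -50/√(106×90) = -50/√9540 ≈ -50/97.6729 ≈ -0.5119

r ≈ -0.5119


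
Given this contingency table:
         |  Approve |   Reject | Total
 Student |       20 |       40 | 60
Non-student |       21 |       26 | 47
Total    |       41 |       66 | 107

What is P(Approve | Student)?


P(Approve | Student) = 20/(20+40) = 20/60 = 1/3

P(Approve|Student) = 1/3 ≈ 33.33%


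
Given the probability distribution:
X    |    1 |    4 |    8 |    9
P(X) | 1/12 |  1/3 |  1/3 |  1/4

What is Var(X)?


E[X] = 19/3
E[X²] = 47
Var(X) = E[X²] - (E[X])² = 47 - 361/9 = 62/9

Var(X) = 62/9 ≈ 6.8889


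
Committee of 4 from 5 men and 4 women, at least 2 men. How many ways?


Count by #men:
  2M,2W: C(5,2)×C(4,2)=60
  3M,1W: C(5,3)×C(4,1)=40
  4M,0W: C(5,4)×C(4,0)=5
Total = 105

105


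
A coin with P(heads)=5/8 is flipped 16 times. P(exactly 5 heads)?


Binomial: P(X=5) = C(16,5)×p^5×(1-p)^11
= 4368 × 3125/32768 × 177147/8589934592 = 151128534375/17592186044416

P(X=5) = 151128534375/17592186044416 ≈ 0.86%


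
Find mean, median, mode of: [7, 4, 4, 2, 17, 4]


Sorted: [2, 4, 4, 4, 7, 17]
Mean = 38/6 = 19/3
Median = 4
Freq: {7: 1, 4: 3, 2: 1, 17: 1}
Mode: [4]

Mean=19/3, Median=4, Mode=4


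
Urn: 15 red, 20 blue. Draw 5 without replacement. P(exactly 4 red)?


Hypergeometric: C(15,4)×C(20,1)/C(35,5)
= 1365×20/324632 = 975/11594

P(X=4) = 975/11594 ≈ 8.41%


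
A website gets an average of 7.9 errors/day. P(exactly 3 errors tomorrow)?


Poisson(λ=7.9): P(X=3) = e^(-λ)×λ^k/k!
= e^(-7.9) × 7.9^3 / 3!
≈ 0.0003707435405 × 493.039 / 6 ≈ 0.030465

P(X=3) ≈ 0.030465 ≈ 3.05%


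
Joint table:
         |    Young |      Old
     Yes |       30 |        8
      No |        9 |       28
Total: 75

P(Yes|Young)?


P(Yes|Young) = 30/(30+9) = 30/39 = 10/13

P = 10/13 ≈ 76.92%


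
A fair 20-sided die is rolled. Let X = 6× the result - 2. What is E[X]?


E[die] = (1+20)/2 = 21/2
E[X] = 6×21/2 - 2 = 61

E[X] = 61


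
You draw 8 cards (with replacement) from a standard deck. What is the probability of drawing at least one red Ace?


P(not a red Ace) = 50/52 = 25/26
P(none in 8 draws) = (25/26)^8 = 152587890625/208827064576
P(≥1 red Ace) = 1 - 152587890625/208827064576 = 56239173951/208827064576

P = 56239173951/208827064576 ≈ 26.93%


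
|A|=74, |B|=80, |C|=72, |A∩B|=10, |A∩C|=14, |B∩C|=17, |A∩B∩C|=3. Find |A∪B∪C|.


|A∪B∪C| = 74+80+72-10-14-17+3 = 188

|A∪B∪C| = 188


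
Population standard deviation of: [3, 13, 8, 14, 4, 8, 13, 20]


Mean = 83/8
  (3-83/8)²=3481/64
  (13-83/8)²=441/64
  (8-83/8)²=361/64
  (14-83/8)²=841/64
  (4-83/8)²=2601/64
  (8-83/8)²=361/64
  (13-83/8)²=441/64
  (20-83/8)²=5929/64
Σ(x-μ)² = 1807/8
σ² = (1807/8)/8 = 1807/64

σ = √(1807/64) ≈ 5.3136


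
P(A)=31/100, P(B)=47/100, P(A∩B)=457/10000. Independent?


P(A)×P(B) = 1457/10000
P(A∩B) = 457/10000
Not equal → NOT independent

No, not independent


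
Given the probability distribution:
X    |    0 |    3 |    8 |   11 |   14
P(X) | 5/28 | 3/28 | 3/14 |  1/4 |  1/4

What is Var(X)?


E[X] = 58/7
E[X²] = 1315/14
Var(X) = E[X²] - (E[X])² = 1315/14 - 3364/49 = 2477/98

Var(X) = 2477/98 ≈ 25.2755


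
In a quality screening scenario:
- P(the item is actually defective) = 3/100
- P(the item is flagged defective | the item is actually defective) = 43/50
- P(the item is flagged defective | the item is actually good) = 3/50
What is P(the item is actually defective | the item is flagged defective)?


Using Bayes' theorem:
P(A|B) = P(B|A)·P(A) / P(B)

P(the item is flagged defective) = 43/50 × 3/100 + 3/50 × 97/100
= 129/5000 + 291/5000 = 21/250

P(the item is actually defective|the item is flagged defective) = (129/5000) / (21/250) = 43/140

P(the item is actually defective|the item is flagged defective) = 43/140 ≈ 30.71%


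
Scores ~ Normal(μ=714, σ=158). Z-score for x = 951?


z = (x - μ)/σ = (951 - 714)/158 = 1.5

z = 1.5


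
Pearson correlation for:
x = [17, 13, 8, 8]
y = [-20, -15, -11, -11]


n=4, Σx=46, Σy=-57, Σxy=-711, Σx²=586, Σy²=867
r = (4×(-711) - 46×(-57))/√((4×586 - 46²)(4×867 - (-57)²))
= -222/√(228×219) = -222/√49932 ≈ -222/223.4547 ≈ -0.9935

r ≈ -0.9935


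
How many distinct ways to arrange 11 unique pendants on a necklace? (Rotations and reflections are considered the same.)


Free circular arrangements: rotations and reflections both identified.
(n-1)!/2 = 10!/2 = 3628800/2 = 1814400

1814400


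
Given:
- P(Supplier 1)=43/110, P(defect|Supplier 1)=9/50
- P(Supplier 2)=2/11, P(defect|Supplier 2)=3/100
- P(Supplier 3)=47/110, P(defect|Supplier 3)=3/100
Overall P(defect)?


P(B) = Σ P(B|Aᵢ)×P(Aᵢ)
  9/50×43/110 = 387/5500
  3/100×2/11 = 3/550
  3/100×47/110 = 141/11000
Sum = 39/440

P(defect) = 39/440 ≈ 8.86%


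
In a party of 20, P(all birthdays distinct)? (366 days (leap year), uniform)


P(all different) = Π(366-i)/366 for i=0..19
= (366/366)×(365/366)×...×(347/366)
= 0.589430

P ≈ 0.5894 ≈ 58.94%


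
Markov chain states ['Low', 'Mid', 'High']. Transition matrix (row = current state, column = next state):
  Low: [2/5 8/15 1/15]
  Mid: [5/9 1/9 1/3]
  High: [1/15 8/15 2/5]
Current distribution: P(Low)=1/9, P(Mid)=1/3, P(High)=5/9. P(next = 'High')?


P(next=High) = Σᵢ P(now=i)×P(i→High)
= 1/9×1/15 + 1/3×1/3 + 5/9×2/5
= 1/135 + 1/9 + 2/9 = 46/135

P = 46/135 ≈ 0.3407


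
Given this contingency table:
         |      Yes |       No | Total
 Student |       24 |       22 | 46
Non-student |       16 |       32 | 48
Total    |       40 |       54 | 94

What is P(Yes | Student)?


P(Yes | Student) = 24/(24+22) = 24/46 = 12/23

P(Yes|Student) = 12/23 ≈ 52.17%


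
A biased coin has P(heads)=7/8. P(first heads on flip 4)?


Geometric: P(X=4) = (1-p)^(k-1)×p = (1/8)^3×7/8 = 7/4096

P(X=4) = 7/4096 ≈ 0.17%


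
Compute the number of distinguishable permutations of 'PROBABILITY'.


Letters: 11, freq: {'P': 1, 'R': 1, 'O': 1, 'B': 2, 'A': 1, 'I': 2, 'L': 1, 'T': 1, 'Y': 1}
11!/(1!×1!×1!×2!×1!×2!×1!×1!×1!) = 39916800/4 = 9979200

9979200


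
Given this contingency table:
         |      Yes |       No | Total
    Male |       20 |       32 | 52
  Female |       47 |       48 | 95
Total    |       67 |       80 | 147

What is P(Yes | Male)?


P(Yes | Male) = 20/(20+32) = 20/52 = 5/13

P(Yes|Male) = 5/13 ≈ 38.46%


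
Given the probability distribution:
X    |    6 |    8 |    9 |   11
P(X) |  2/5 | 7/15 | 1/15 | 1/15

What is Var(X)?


E[X] = 112/15
E[X²] = 866/15
Var(X) = E[X²] - (E[X])² = 866/15 - 12544/225 = 446/225

Var(X) = 446/225 ≈ 1.9822


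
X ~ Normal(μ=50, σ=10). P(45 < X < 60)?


z₁=(45-50)/10=-0.5, z₂=(60-50)/10=1.0
P = Φ(1.0) - Φ(-0.5) = 0.841345 - 0.308538 = 0.532807 ≈ 0.5328

P(45 < X < 60) ≈ 0.5328


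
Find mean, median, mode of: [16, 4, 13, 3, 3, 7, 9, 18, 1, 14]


Sorted: [1, 3, 3, 4, 7, 9, 13, 14, 16, 18]
Mean = 88/10 = 44/5
Median = 8
Freq: {16: 1, 4: 1, 13: 1, 3: 2, 7: 1, 9: 1, 18: 1, 1: 1, 14: 1}
Mode: [3]

Mean=44/5, Median=8, Mode=3


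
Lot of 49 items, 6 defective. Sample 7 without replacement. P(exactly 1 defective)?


Hypergeometric: C(6,1)×C(43,6)/C(49,7)
= 6×6096454/85900584 = 10127/23782

P(X=1) = 10127/23782 ≈ 42.58%


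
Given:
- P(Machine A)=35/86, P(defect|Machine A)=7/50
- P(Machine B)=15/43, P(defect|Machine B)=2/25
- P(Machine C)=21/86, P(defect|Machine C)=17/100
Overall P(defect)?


P(B) = Σ P(B|Aᵢ)×P(Aᵢ)
  7/50×35/86 = 49/860
  2/25×15/43 = 6/215
  17/100×21/86 = 357/8600
Sum = 1087/8600

P(defect) = 1087/8600 ≈ 12.64%


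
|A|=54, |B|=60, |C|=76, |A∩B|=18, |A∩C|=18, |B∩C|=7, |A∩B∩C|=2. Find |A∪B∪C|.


|A∪B∪C| = 54+60+76-18-18-7+2 = 149

|A∪B∪C| = 149


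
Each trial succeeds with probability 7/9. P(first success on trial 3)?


Geometric: P(X=3) = (1-p)^(k-1)×p = (2/9)^2×7/9 = 28/729

P(X=3) = 28/729 ≈ 3.84%


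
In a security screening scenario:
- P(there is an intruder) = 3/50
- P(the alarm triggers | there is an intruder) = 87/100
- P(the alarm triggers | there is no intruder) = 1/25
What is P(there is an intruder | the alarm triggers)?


Using Bayes' theorem:
P(A|B) = P(B|A)·P(A) / P(B)

P(the alarm triggers) = 87/100 × 3/50 + 1/25 × 47/50
= 261/5000 + 47/1250 = 449/5000

P(there is an intruder|the alarm triggers) = (261/5000) / (449/5000) = 261/449

P(there is an intruder|the alarm triggers) = 261/449 ≈ 58.13%


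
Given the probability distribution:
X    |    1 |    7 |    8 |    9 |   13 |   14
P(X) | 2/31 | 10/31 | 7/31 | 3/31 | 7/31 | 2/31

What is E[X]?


E[X] = Σ x·P(X=x)
= (1)×(2/31) + (7)×(10/31) + (8)×(7/31) + (9)×(3/31) + (13)×(7/31) + (14)×(2/31)
= 274/31

E[X] = 274/31


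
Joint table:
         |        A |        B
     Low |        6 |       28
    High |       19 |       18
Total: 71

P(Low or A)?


P(Low∨A) = P(Low) + P(A) - P(Low∧A)
= (34 + 25 - 6)/71 = 53/71

P = 53/71 ≈ 74.65%


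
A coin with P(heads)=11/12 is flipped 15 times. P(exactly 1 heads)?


Binomial: P(X=1) = C(15,1)×p^1×(1-p)^14
= 15 × 11/12 × 1/1283918464548864 = 55/5135673858195456

P(X=1) = 55/5135673858195456 ≈ 0.00%


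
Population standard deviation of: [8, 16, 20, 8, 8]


Mean = 60/5 = 12
  (8-12)²=16
  (16-12)²=16
  (20-12)²=64
  (8-12)²=16
  (8-12)²=16
Σ(x-μ)² = 128
σ² = 128/5

σ = √(128/5) ≈ 5.0596


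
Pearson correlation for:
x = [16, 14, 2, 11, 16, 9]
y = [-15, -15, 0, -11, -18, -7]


n=6, Σx=68, Σy=-66, Σxy=-922, Σx²=914, Σy²=944
r = (6×(-922) - 68×(-66))/√((6×914 - 68²)(6×944 - (-66)²))
= -1044/√(860×1308) = -1044/√1124880 ≈ -1044/1060.6036 ≈ -0.9843

r ≈ -0.9843


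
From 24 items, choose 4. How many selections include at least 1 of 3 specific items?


Complement: C(24,4) - C(21,4) = 10626 - 5985 = 4641

4641


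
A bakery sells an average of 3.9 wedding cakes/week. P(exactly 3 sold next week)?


Poisson(λ=3.9): P(X=3) = e^(-λ)×λ^k/k!
= e^(-3.9) × 3.9^3 / 3!
≈ 0.02024191145 × 59.319 / 6 ≈ 0.200122

P(X=3) ≈ 0.200122 ≈ 20.01%


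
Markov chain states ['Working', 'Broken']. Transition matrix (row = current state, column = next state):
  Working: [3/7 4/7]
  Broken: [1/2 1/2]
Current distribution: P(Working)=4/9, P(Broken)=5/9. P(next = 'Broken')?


P(next=Broken) = Σᵢ P(now=i)×P(i→Broken)
= 4/9×4/7 + 5/9×1/2
= 16/63 + 5/18 = 67/126

P = 67/126 ≈ 0.5317


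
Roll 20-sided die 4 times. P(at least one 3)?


P(no 3)^4 = (19/20)^4 = 130321/160000
P(≥1) = 1 - 130321/160000 = 29679/160000

P = 29679/160000 ≈ 18.55%


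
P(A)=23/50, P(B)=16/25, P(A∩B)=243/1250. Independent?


P(A)×P(B) = 184/625
P(A∩B) = 243/1250
Not equal → NOT independent

No, not independent


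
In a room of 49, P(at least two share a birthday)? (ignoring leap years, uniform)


P(all different) = Π(365-i)/365 for i=0..48
= 0.034220
P(match) = 1 - 0.034220 = 0.965780

P ≈ 0.9658 ≈ 96.58%


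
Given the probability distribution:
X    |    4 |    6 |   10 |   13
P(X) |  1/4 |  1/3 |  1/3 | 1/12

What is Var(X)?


E[X] = 89/12
E[X²] = 761/12
Var(X) = E[X²] - (E[X])² = 761/12 - 7921/144 = 1211/144

Var(X) = 1211/144 ≈ 8.4097


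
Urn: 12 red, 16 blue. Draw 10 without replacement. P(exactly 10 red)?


Hypergeometric: C(12,10)×C(16,0)/C(28,10)
= 66×1/13123110 = 1/198835

P(X=10) = 1/198835 ≈ 0.00%


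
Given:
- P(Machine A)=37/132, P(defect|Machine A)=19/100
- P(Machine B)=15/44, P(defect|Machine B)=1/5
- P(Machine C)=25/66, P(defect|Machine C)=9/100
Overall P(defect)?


P(B) = Σ P(B|Aᵢ)×P(Aᵢ)
  19/100×37/132 = 703/13200
  1/5×15/44 = 3/44
  9/100×25/66 = 3/88
Sum = 2053/13200

P(defect) = 2053/13200 ≈ 15.55%


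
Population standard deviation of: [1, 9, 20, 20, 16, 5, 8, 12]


Mean = 91/8
  (1-91/8)²=6889/64
  (9-91/8)²=361/64
  (20-91/8)²=4761/64
  (20-91/8)²=4761/64
  (16-91/8)²=1369/64
  (5-91/8)²=2601/64
  (8-91/8)²=729/64
  (12-91/8)²=25/64
Σ(x-μ)² = 2687/8
σ² = (2687/8)/8 = 2687/64

σ = √(2687/64) ≈ 6.4795


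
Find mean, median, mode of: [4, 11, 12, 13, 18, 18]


Sorted: [4, 11, 12, 13, 18, 18]
Mean = 76/6 = 38/3
Median = 25/2
Freq: {4: 1, 11: 1, 12: 1, 13: 1, 18: 2}
Mode: [18]

Mean=38/3, Median=25/2, Mode=18


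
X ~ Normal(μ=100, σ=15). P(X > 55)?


z = (55-100)/15 = -3.0
P(X > 55) = 1 - P(Z ≤ -3.0) = 1 - 0.0013 = 0.9987

P(X > 55) ≈ 0.9987


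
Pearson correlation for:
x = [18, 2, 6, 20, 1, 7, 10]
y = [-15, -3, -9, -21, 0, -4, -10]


n=7, Σx=64, Σy=-62, Σxy=-878, Σx²=914, Σy²=872
r = (7×(-878) - 64×(-62))/√((7×914 - 64²)(7×872 - (-62)²))
= -2178/√(2302×2260) = -2178/√5202520 ≈ -2178/2280.9033 ≈ -0.9549

r ≈ -0.9549


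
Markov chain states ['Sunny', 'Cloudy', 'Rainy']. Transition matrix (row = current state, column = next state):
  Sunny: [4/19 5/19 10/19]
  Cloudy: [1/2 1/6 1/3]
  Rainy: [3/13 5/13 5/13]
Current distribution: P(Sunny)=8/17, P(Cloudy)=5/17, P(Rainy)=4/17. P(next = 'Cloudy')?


P(next=Cloudy) = Σᵢ P(now=i)×P(i→Cloudy)
= 8/17×5/19 + 5/17×1/6 + 4/17×5/13
= 40/323 + 5/102 + 20/221 = 6635/25194

P = 6635/25194 ≈ 0.2634


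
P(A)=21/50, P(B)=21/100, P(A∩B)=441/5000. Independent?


P(A)×P(B) = 441/5000
P(A∩B) = 441/5000
Equal ✓ → Independent

Yes, independent


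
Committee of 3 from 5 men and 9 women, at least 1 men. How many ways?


Count by #men:
  1M,2W: C(5,1)×C(9,2)=180
  2M,1W: C(5,2)×C(9,1)=90
  3M,0W: C(5,3)×C(9,0)=10
Total = 280

280


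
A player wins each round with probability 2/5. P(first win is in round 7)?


Geometric: P(X=7) = (1-p)^(k-1)×p = (3/5)^6×2/5 = 1458/78125

P(X=7) = 1458/78125 ≈ 1.87%


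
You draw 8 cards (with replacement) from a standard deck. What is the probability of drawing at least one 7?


P(not a 7) = 48/52 = 12/13
P(none in 8 draws) = (12/13)^8 = 429981696/815730721
P(≥1 7) = 1 - 429981696/815730721 = 385749025/815730721

P = 385749025/815730721 ≈ 47.29%


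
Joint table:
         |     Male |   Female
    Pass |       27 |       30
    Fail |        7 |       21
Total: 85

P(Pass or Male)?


P(Pass∨Male) = P(Pass) + P(Male) - P(Pass∧Male)
= (57 + 34 - 27)/85 = 64/85

P = 64/85 ≈ 75.29%


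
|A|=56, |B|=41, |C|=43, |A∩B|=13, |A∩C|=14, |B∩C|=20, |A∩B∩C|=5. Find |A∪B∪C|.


|A∪B∪C| = 56+41+43-13-14-20+5 = 98

|A∪B∪C| = 98


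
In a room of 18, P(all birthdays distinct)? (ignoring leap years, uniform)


P(all different) = Π(365-i)/365 for i=0..17
= (365/365)×(364/365)×...×(348/365)
= 0.653089

P ≈ 0.6531 ≈ 65.31%


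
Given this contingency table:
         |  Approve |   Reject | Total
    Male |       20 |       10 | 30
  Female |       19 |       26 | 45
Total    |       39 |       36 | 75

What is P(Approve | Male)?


P(Approve | Male) = 20/(20+10) = 20/30 = 2/3

P(Approve|Male) = 2/3 ≈ 66.67%


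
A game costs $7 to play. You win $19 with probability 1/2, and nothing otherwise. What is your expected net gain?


E[gain] = (19-7)×1/2 + (-7)×1/2
= 6 - 7/2 = 5/2

Expected net gain = $5/2 ≈ $2.50


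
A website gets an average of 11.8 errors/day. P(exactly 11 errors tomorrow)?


Poisson(λ=11.8): P(X=11) = e^(-λ)×λ^k/k!
= e^(-11.8) × 11.8^11 / 11!
≈ 7.504557915e-06 × 617592595348 / 39916800 ≈ 0.116110

P(X=11) ≈ 0.116110 ≈ 11.61%


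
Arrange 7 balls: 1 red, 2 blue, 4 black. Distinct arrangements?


7!/(1!×2!×4!) = 105

105


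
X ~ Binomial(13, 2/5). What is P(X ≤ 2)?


P(X ≤ 2) = Σ P(X=i) for i=0..2
P(X=0) = 1594323/1220703125
P(X=1) = 13817466/1220703125
P(X=2) = 55269864/1220703125
Sum = 70681653/1220703125

P(X ≤ 2) = 70681653/1220703125 ≈ 5.79%


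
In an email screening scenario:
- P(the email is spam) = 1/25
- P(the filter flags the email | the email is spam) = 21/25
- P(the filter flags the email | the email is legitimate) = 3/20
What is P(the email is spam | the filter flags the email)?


Using Bayes' theorem:
P(A|B) = P(B|A)·P(A) / P(B)

P(the filter flags the email) = 21/25 × 1/25 + 3/20 × 24/25
= 21/625 + 18/125 = 111/625

P(the email is spam|the filter flags the email) = (21/625) / (111/625) = 7/37

P(the email is spam|the filter flags the email) = 7/37 ≈ 18.92%


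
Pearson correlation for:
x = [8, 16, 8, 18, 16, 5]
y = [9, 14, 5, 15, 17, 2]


n=6, Σx=71, Σy=62, Σxy=888, Σx²=989, Σy²=820
r = (6×888 - 71×62)/√((6×989 - 71²)(6×820 - 62²))
= 926/√(893×1076) = 926/√960868 ≈ 926/980.2387 ≈ 0.9447

r ≈ 0.9447


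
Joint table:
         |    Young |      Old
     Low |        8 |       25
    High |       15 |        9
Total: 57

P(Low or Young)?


P(Low∨Young) = P(Low) + P(Young) - P(Low∧Young)
= (33 + 23 - 8)/57 = 48/57 = 16/19

P = 16/19 ≈ 84.21%


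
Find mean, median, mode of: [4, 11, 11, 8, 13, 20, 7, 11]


Sorted: [4, 7, 8, 11, 11, 11, 13, 20]
Mean = 85/8
Median = 11
Freq: {4: 1, 11: 3, 8: 1, 13: 1, 20: 1, 7: 1}
Mode: [11]

Mean=85/8, Median=11, Mode=11


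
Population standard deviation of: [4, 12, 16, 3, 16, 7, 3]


Mean = 61/7
  (4-61/7)²=1089/49
  (12-61/7)²=529/49
  (16-61/7)²=2601/49
  (3-61/7)²=1600/49
  (16-61/7)²=2601/49
  (7-61/7)²=144/49
  (3-61/7)²=1600/49
Σ(x-μ)² = 1452/7
σ² = (1452/7)/7 = 1452/49

σ = √(1452/49) ≈ 5.4436


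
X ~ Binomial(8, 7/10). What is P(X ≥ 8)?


P(X ≥ 8) = Σ P(X=i) for i=8..8
P(X=8) = 5764801/100000000
Sum = 5764801/100000000

P(X ≥ 8) = 5764801/100000000 ≈ 5.76%


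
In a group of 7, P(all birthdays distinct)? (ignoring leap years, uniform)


P(all different) = Π(365-i)/365 for i=0..6
= (365/365)×(364/365)×...×(359/365)
= 0.943764

P ≈ 0.9438 ≈ 94.38%


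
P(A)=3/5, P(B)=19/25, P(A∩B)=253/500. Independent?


P(A)×P(B) = 57/125
P(A∩B) = 253/500
Not equal → NOT independent

No, not independent


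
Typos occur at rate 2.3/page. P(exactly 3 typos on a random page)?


Poisson(λ=2.3): P(X=3) = e^(-λ)×λ^k/k!
= e^(-2.3) × 2.3^3 / 3!
≈ 0.1002588437 × 12.167 / 6 ≈ 0.203308

P(X=3) ≈ 0.203308 ≈ 20.33%


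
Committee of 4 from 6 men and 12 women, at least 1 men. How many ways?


Count by #men:
  1M,3W: C(6,1)×C(12,3)=1320
  2M,2W: C(6,2)×C(12,2)=990
  3M,1W: C(6,3)×C(12,1)=240
  4M,0W: C(6,4)×C(12,0)=15
Total = 2565

2565


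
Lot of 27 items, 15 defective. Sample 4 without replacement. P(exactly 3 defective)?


Hypergeometric: C(15,3)×C(12,1)/C(27,4)
= 455×12/17550 = 14/45

P(X=3) = 14/45 ≈ 31.11%


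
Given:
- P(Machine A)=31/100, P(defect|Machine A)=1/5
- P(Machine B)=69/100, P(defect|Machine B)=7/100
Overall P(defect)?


P(B) = Σ P(B|Aᵢ)×P(Aᵢ)
  1/5×31/100 = 31/500
  7/100×69/100 = 483/10000
Sum = 1103/10000

P(defect) = 1103/10000 ≈ 11.03%


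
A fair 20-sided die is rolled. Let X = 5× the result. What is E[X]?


E[die] = (1+20)/2 = 21/2
E[X] = 5 × 21/2 = 105/2

E[X] = 105/2


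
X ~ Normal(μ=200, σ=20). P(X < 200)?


z = (200-200)/20 = 0.0
P(Z < 0.0) = 0.5000

P(X < 200) ≈ 0.5000


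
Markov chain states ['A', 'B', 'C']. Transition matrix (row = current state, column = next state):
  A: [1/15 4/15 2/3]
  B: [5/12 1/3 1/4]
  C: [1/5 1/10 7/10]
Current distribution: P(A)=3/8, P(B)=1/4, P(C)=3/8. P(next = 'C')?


P(next=C) = Σᵢ P(now=i)×P(i→C)
= 3/8×2/3 + 1/4×1/4 + 3/8×7/10
= 1/4 + 1/16 + 21/80 = 23/40

P = 23/40 ≈ 0.5750


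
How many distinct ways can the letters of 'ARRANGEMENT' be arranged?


Letters: 11, freq: {'A': 2, 'R': 2, 'N': 2, 'G': 1, 'E': 2, 'M': 1, 'T': 1}
11!/(2!×2!×2!×1!×2!×1!×1!) = 39916800/16 = 2494800

2494800


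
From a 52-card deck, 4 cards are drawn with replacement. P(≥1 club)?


P(not a club) = 39/52 = 3/4
P(none in 4 draws) = (3/4)^4 = 81/256
P(≥1 club) = 1 - 81/256 = 175/256

P = 175/256 ≈ 68.36%


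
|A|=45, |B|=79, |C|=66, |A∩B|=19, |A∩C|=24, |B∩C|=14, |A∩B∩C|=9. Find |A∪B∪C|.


|A∪B∪C| = 45+79+66-19-24-14+9 = 142

|A∪B∪C| = 142


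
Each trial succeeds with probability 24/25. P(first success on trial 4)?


Geometric: P(X=4) = (1-p)^(k-1)×p = (1/25)^3×24/25 = 24/390625

P(X=4) = 24/390625 ≈ 0.01%


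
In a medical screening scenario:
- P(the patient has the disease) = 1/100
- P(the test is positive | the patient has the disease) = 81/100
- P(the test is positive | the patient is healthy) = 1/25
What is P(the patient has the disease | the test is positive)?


Using Bayes' theorem:
P(A|B) = P(B|A)·P(A) / P(B)

P(the test is positive) = 81/100 × 1/100 + 1/25 × 99/100
= 81/10000 + 99/2500 = 477/10000

P(the patient has the disease|the test is positive) = (81/10000) / (477/10000) = 9/53

P(the patient has the disease|the test is positive) = 9/53 ≈ 16.98%


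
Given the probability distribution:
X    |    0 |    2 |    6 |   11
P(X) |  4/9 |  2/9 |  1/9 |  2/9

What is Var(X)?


E[X] = 32/9
E[X²] = 286/9
Var(X) = E[X²] - (E[X])² = 286/9 - 1024/81 = 1550/81

Var(X) = 1550/81 ≈ 19.1358


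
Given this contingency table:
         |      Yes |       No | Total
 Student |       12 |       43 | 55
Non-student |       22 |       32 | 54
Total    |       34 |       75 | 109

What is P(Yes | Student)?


P(Yes | Student) = 12/(12+43) = 12/55

P(Yes|Student) = 12/55 ≈ 21.82%


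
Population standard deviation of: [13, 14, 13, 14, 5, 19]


Mean = 78/6 = 13
  (13-13)²=0
  (14-13)²=1
  (13-13)²=0
  (14-13)²=1
  (5-13)²=64
  (19-13)²=36
Σ(x-μ)² = 102
σ² = 102/6 = 17

σ = √(17) ≈ 4.1231


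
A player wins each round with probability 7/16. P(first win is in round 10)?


Geometric: P(X=10) = (1-p)^(k-1)×p = (9/16)^9×7/16 = 2711943423/1099511627776

P(X=10) = 2711943423/1099511627776 ≈ 0.25%


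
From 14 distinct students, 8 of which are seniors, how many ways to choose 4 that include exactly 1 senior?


Choose 1 of the 8 seniors and 3 of the other 6 students:
C(8,1)×C(6,3) = 8×20 = 160

160


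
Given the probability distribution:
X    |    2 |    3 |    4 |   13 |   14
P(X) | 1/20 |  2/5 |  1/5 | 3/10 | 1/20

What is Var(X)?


E[X] = 67/10
E[X²] = 135/2
Var(X) = E[X²] - (E[X])² = 135/2 - 4489/100 = 2261/100

Var(X) = 2261/100 ≈ 22.6100


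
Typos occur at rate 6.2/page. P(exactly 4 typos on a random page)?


Poisson(λ=6.2): P(X=4) = e^(-λ)×λ^k/k!
= e^(-6.2) × 6.2^4 / 4!
≈ 0.002029430636 × 1477.6336 / 24 ≈ 0.124948

P(X=4) ≈ 0.124948 ≈ 12.49%


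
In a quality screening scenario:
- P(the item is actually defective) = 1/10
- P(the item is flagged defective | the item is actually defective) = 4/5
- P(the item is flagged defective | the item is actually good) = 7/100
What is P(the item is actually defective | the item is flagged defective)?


Using Bayes' theorem:
P(A|B) = P(B|A)·P(A) / P(B)

P(the item is flagged defective) = 4/5 × 1/10 + 7/100 × 9/10
= 2/25 + 63/1000 = 143/1000

P(the item is actually defective|the item is flagged defective) = (2/25) / (143/1000) = 80/143

P(the item is actually defective|the item is flagged defective) = 80/143 ≈ 55.94%


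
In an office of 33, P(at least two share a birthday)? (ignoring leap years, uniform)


P(all different) = Π(365-i)/365 for i=0..32
= 0.225028
P(match) = 1 - 0.225028 = 0.774972

P ≈ 0.7750 ≈ 77.50%


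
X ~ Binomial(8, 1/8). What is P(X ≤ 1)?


P(X ≤ 1) = Σ P(X=i) for i=0..1
P(X=0) = 5764801/16777216
P(X=1) = 823543/2097152
Sum = 12353145/16777216

P(X ≤ 1) = 12353145/16777216 ≈ 73.63%


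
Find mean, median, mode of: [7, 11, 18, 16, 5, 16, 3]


Sorted: [3, 5, 7, 11, 16, 16, 18]
Mean = 76/7
Median = 11
Freq: {7: 1, 11: 1, 18: 1, 16: 2, 5: 1, 3: 1}
Mode: [16]

Mean=76/7, Median=11, Mode=16


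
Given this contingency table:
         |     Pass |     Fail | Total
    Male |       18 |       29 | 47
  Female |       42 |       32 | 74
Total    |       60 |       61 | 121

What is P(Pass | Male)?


P(Pass | Male) = 18/(18+29) = 18/47

P(Pass|Male) = 18/47 ≈ 38.30%


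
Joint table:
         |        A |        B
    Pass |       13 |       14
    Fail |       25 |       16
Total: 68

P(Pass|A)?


P(Pass|A) = 13/(13+25) = 13/38

P = 13/38 ≈ 34.21%


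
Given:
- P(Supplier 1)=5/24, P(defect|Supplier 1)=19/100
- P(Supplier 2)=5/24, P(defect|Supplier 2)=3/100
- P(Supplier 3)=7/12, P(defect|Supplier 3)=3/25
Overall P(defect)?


P(B) = Σ P(B|Aᵢ)×P(Aᵢ)
  19/100×5/24 = 19/480
  3/100×5/24 = 1/160
  3/25×7/12 = 7/100
Sum = 139/1200

P(defect) = 139/1200 ≈ 11.58%


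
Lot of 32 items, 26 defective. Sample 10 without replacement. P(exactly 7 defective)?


Hypergeometric: C(26,7)×C(6,3)/C(32,10)
= 657800×20/64512240 = 550/2697

P(X=7) = 550/2697 ≈ 20.39%


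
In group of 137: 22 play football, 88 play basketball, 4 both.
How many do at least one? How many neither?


|A∪B| = 22+88-4 = 106
Neither = 137-106 = 31

At least one: 106; Neither: 31


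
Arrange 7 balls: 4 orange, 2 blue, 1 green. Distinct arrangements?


7!/(4!×2!×1!) = 105

105


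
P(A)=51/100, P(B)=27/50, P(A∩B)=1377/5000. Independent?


P(A)×P(B) = 1377/5000
P(A∩B) = 1377/5000
Equal ✓ → Independent

Yes, independent


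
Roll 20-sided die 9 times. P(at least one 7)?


P(no 7)^9 = (19/20)^9 = 322687697779/512000000000
P(≥1) = 1 - 322687697779/512000000000 = 189312302221/512000000000

P = 189312302221/512000000000 ≈ 36.98%


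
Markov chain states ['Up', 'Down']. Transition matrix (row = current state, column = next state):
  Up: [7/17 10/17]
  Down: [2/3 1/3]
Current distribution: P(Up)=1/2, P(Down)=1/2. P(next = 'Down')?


P(next=Down) = Σᵢ P(now=i)×P(i→Down)
= 1/2×10/17 + 1/2×1/3
= 5/17 + 1/6 = 47/102

P = 47/102 ≈ 0.4608


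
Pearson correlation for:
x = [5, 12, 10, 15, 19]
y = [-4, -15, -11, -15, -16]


n=5, Σx=61, Σy=-61, Σxy=-839, Σx²=855, Σy²=843
r = (5×(-839) - 61×(-61))/√((5×855 - 61²)(5×843 - (-61)²))
= -474/√(554×494) = -474/√273676 ≈ -474/523.1405 ≈ -0.9061

r ≈ -0.9061


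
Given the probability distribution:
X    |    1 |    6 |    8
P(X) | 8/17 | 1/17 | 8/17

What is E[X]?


E[X] = Σ x·P(X=x)
= (1)×(8/17) + (6)×(1/17) + (8)×(8/17)
= 78/17

E[X] = 78/17


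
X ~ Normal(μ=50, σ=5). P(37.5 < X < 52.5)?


z₁=(37.5-50)/5=-2.5, z₂=(52.5-50)/5=0.5
P = Φ(0.5) - Φ(-2.5) = 0.691462 - 0.006210 = 0.685252 ≈ 0.6853

P(37.5 < X < 52.5) ≈ 0.6853


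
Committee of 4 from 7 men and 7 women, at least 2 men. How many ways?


Count by #men:
  2M,2W: C(7,2)×C(7,2)=441
  3M,1W: C(7,3)×C(7,1)=245
  4M,0W: C(7,4)×C(7,0)=35
Total = 721

721


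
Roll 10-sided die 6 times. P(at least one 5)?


P(no 5)^6 = (9/10)^6 = 531441/1000000
P(≥1) = 1 - 531441/1000000 = 468559/1000000

P = 468559/1000000 ≈ 46.86%


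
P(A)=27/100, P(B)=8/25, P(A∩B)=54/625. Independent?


P(A)×P(B) = 54/625
P(A∩B) = 54/625
Equal ✓ → Independent

Yes, independent


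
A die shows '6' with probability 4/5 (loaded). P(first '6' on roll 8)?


Geometric: P(X=8) = (1-p)^(k-1)×p = (1/5)^7×4/5 = 4/390625

P(X=8) = 4/390625 ≈ 0.00%


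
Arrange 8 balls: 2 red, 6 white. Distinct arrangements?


8!/(2!×6!) = 28

28


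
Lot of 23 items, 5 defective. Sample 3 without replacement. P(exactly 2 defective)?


Hypergeometric: C(5,2)×C(18,1)/C(23,3)
= 10×18/1771 = 180/1771

P(X=2) = 180/1771 ≈ 10.16%


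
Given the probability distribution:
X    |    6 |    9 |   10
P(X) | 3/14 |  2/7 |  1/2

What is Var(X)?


E[X] = 62/7
E[X²] = 566/7
Var(X) = E[X²] - (E[X])² = 566/7 - 3844/49 = 118/49

Var(X) = 118/49 ≈ 2.4082


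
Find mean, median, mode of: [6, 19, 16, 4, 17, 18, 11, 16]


Sorted: [4, 6, 11, 16, 16, 17, 18, 19]
Mean = 107/8
Median = 16
Freq: {6: 1, 19: 1, 16: 2, 4: 1, 17: 1, 18: 1, 11: 1}
Mode: [16]

Mean=107/8, Median=16, Mode=16


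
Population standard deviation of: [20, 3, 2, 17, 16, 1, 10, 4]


Mean = 73/8
  (20-73/8)²=7569/64
  (3-73/8)²=2401/64
  (2-73/8)²=3249/64
  (17-73/8)²=3969/64
  (16-73/8)²=3025/64
  (1-73/8)²=4225/64
  (10-73/8)²=49/64
  (4-73/8)²=1681/64
Σ(x-μ)² = 3271/8
σ² = (3271/8)/8 = 3271/64

σ = √(3271/64) ≈ 7.1491


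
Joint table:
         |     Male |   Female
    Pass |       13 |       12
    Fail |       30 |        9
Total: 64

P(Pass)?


P(Pass) = (13+12)/64 = 25/64

P(Pass) = 25/64 ≈ 39.06%


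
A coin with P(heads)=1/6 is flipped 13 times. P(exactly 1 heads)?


Binomial: P(X=1) = C(13,1)×p^1×(1-p)^12
= 13 × 1/6 × 244140625/2176782336 = 3173828125/13060694016

P(X=1) = 3173828125/13060694016 ≈ 24.30%


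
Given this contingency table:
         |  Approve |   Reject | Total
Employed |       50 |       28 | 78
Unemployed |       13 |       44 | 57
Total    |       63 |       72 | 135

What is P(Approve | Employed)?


P(Approve | Employed) = 50/(50+28) = 50/78 = 25/39

P(Approve|Employed) = 25/39 ≈ 64.10%


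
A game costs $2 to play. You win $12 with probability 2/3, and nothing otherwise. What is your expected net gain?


E[gain] = (12-2)×2/3 + (-2)×1/3
= 20/3 - 2/3 = 6

Expected net gain = $6 ≈ $6.00


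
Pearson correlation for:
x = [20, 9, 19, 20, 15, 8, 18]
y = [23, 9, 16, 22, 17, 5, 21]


n=7, Σx=109, Σy=113, Σxy=1958, Σx²=1855, Σy²=2105
r = (7×1958 - 109×113)/√((7×1855 - 109²)(7×2105 - 113²))
= 1389/√(1104×1966) = 1389/√2170464 ≈ 1389/1473.2495 ≈ 0.9428

r ≈ 0.9428


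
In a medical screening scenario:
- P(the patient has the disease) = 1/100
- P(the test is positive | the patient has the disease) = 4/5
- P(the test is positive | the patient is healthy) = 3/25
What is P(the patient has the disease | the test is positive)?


Using Bayes' theorem:
P(A|B) = P(B|A)·P(A) / P(B)

P(the test is positive) = 4/5 × 1/100 + 3/25 × 99/100
= 1/125 + 297/2500 = 317/2500

P(the patient has the disease|the test is positive) = (1/125) / (317/2500) = 20/317

P(the patient has the disease|the test is positive) = 20/317 ≈ 6.31%


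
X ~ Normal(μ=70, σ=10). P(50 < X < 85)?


z₁=(50-70)/10=-2.0, z₂=(85-70)/10=1.5
P = Φ(1.5) - Φ(-2.0) = 0.933193 - 0.022750 = 0.910443 ≈ 0.9104

P(50 < X < 85) ≈ 0.9104


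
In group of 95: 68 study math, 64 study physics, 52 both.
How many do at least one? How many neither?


|A∪B| = 68+64-52 = 80
Neither = 95-80 = 15

At least one: 80; Neither: 15


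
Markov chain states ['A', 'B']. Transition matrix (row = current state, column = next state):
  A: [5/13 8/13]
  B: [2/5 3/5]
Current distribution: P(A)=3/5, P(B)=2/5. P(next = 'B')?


P(next=B) = Σᵢ P(now=i)×P(i→B)
= 3/5×8/13 + 2/5×3/5
= 24/65 + 6/25 = 198/325

P = 198/325 ≈ 0.6092


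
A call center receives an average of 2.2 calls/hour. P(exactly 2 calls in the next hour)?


Poisson(λ=2.2): P(X=2) = e^(-λ)×λ^k/k!
= e^(-2.2) × 2.2^2 / 2!
≈ 0.1108031584 × 4.84 / 2 ≈ 0.268144

P(X=2) ≈ 0.268144 ≈ 26.81%


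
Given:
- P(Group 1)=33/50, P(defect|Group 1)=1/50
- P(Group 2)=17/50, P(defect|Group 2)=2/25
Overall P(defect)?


P(B) = Σ P(B|Aᵢ)×P(Aᵢ)
  1/50×33/50 = 33/2500
  2/25×17/50 = 17/625
Sum = 101/2500

P(defect) = 101/2500 ≈ 4.04%


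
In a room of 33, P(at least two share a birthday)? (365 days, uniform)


P(all different) = Π(365-i)/365 for i=0..32
= 0.225028
P(match) = 1 - 0.225028 = 0.774972

P ≈ 0.7750 ≈ 77.50%


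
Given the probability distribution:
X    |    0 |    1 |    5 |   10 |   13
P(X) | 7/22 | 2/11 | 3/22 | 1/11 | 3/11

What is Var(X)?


E[X] = 117/22
E[X²] = 1293/22
Var(X) = E[X²] - (E[X])² = 1293/22 - 13689/484 = 14757/484

Var(X) = 14757/484 ≈ 30.4897


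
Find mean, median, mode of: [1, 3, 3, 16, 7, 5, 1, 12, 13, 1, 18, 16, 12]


Sorted: [1, 1, 1, 3, 3, 5, 7, 12, 12, 13, 16, 16, 18]
Mean = 108/13
Median = 7
Freq: {1: 3, 3: 2, 16: 2, 7: 1, 5: 1, 12: 2, 13: 1, 18: 1}
Mode: [1]

Mean=108/13, Median=7, Mode=1


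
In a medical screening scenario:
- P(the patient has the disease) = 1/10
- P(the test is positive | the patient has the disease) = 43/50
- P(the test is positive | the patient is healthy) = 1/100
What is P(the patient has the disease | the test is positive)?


Using Bayes' theorem:
P(A|B) = P(B|A)·P(A) / P(B)

P(the test is positive) = 43/50 × 1/10 + 1/100 × 9/10
= 43/500 + 9/1000 = 19/200

P(the patient has the disease|the test is positive) = (43/500) / (19/200) = 86/95

P(the patient has the disease|the test is positive) = 86/95 ≈ 90.53%


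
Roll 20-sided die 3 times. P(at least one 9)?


P(no 9)^3 = (19/20)^3 = 6859/8000
P(≥1) = 1 - 6859/8000 = 1141/8000

P = 1141/8000 ≈ 14.26%


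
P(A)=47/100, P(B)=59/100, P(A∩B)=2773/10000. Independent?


P(A)×P(B) = 2773/10000
P(A∩B) = 2773/10000
Equal ✓ → Independent

Yes, independent


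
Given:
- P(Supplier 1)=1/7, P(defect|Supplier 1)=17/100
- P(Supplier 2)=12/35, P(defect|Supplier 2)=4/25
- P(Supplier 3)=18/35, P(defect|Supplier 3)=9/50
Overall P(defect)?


P(B) = Σ P(B|Aᵢ)×P(Aᵢ)
  17/100×1/7 = 17/700
  4/25×12/35 = 48/875
  9/50×18/35 = 81/875
Sum = 601/3500

P(defect) = 601/3500 ≈ 17.17%


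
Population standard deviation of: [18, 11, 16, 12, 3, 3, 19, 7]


Mean = 89/8
  (18-89/8)²=3025/64
  (11-89/8)²=1/64
  (16-89/8)²=1521/64
  (12-89/8)²=49/64
  (3-89/8)²=4225/64
  (3-89/8)²=4225/64
  (19-89/8)²=3969/64
  (7-89/8)²=1089/64
Σ(x-μ)² = 2263/8
σ² = (2263/8)/8 = 2263/64

σ = √(2263/64) ≈ 5.9464


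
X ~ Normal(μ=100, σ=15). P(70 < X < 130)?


z₁=(70-100)/15=-2.0, z₂=(130-100)/15=2.0
P = Φ(2.0) - Φ(-2.0) = 0.977250 - 0.022750 = 0.954500 ≈ 0.9545

P(70 < X < 130) ≈ 0.9545


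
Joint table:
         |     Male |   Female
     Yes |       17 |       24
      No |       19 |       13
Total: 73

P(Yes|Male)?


P(Yes|Male) = 17/(17+19) = 17/36

P = 17/36 ≈ 47.22%


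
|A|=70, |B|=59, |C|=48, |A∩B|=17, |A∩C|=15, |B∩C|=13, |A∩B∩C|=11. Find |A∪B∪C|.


|A∪B∪C| = 70+59+48-17-15-13+11 = 143

|A∪B∪C| = 143


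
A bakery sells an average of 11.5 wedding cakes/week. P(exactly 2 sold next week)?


Poisson(λ=11.5): P(X=2) = e^(-λ)×λ^k/k!
= e^(-11.5) × 11.5^2 / 2!
≈ 1.01300936e-05 × 132.25 / 2 ≈ 0.000670

P(X=2) ≈ 0.000670 ≈ 0.07%


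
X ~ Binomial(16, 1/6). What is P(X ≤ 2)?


P(X ≤ 2) = Σ P(X=i) for i=0..2
P(X=0) = 152587890625/2821109907456
P(X=1) = 30517578125/176319369216
P(X=2) = 30517578125/117546246144
Sum = 152587890625/313456656384

P(X ≤ 2) = 152587890625/313456656384 ≈ 48.68%


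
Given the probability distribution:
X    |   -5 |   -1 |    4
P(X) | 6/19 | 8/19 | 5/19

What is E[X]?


E[X] = Σ x·P(X=x)
= (-5)×(6/19) + (-1)×(8/19) + (4)×(5/19)
= -18/19

E[X] = -18/19


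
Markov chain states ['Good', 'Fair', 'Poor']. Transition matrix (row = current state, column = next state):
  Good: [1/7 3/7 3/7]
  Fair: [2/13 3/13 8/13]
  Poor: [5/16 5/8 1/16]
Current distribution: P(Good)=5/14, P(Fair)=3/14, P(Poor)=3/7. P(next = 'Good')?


P(next=Good) = Σᵢ P(now=i)×P(i→Good)
= 5/14×1/7 + 3/14×2/13 + 3/7×5/16
= 5/98 + 3/91 + 15/112 = 2221/10192

P = 2221/10192 ≈ 0.2179


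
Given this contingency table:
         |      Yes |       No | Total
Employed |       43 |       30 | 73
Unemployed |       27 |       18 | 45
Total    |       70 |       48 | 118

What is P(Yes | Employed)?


P(Yes | Employed) = 43/(43+30) = 43/73

P(Yes|Employed) = 43/73 ≈ 58.90%


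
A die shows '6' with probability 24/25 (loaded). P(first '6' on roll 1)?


Geometric: P(X=1) = (1-p)^(k-1)×p = (1/25)^0×24/25 = 24/25

P(X=1) = 24/25 ≈ 96.00%


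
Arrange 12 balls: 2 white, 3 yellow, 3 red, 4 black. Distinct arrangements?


12!/(2!×3!×3!×4!) = 277200

277200


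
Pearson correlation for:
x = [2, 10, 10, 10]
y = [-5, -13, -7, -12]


n=4, Σx=32, Σy=-37, Σxy=-330, Σx²=304, Σy²=387
r = (4×(-330) - 32×(-37))/√((4×304 - 32²)(4×387 - (-37)²))
= -136/√(192×179) = -136/√34368 ≈ -136/185.3861 ≈ -0.7336

r ≈ -0.7336
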